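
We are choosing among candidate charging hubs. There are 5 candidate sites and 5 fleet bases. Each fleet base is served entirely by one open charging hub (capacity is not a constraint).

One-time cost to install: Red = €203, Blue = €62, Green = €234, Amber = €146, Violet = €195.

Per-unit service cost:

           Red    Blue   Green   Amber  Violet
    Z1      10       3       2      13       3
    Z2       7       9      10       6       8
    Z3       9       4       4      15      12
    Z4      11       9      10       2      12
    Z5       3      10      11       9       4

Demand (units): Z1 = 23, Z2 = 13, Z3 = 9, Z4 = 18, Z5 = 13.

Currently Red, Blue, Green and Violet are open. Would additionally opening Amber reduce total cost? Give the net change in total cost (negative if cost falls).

Current service cost with {Red, Blue, Green, Violet}: 374.
Adding Amber: each fleet base re-picks its cheapest; new service cost 235, saving 139.
Extra fixed cost: 146. Net change = 146 − 139 = 7.
(Totals: 1068 → 1075.)

No — net change +7 (cost rises by 7).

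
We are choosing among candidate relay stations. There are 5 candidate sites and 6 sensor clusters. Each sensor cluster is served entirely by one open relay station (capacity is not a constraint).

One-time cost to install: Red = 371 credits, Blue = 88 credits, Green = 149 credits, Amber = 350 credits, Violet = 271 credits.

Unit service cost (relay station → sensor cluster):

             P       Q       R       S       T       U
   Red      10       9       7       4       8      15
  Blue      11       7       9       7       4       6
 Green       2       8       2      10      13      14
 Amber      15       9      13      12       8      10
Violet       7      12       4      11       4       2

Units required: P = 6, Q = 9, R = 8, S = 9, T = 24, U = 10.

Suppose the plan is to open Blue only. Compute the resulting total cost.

Each sensor cluster is assigned to its cheapest site among the open ones.
{Blue}: P→Blue 11·6=66, Q→Blue 7·9=63, R→Blue 9·8=72, S→Blue 7·9=63, T→Blue 4·24=96, U→Blue 6·10=60. Service 420; fixed 88; total 508.

Total cost: 508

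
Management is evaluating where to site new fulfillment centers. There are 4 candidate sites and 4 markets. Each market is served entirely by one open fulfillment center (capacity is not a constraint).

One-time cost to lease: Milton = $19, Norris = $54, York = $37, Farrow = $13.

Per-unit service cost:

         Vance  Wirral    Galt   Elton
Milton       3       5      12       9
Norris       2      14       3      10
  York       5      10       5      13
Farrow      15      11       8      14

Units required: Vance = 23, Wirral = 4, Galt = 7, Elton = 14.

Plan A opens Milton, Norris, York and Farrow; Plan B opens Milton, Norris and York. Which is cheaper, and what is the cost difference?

Plan A: {Milton, Norris, York, Farrow}: Vance→Norris 2·23=46, Wirral→Milton 5·4=20, Galt→Norris 3·7=21, Elton→Milton 9·14=126. Service 213; fixed 123; total 336.
Plan B: {Milton, Norris, York}: Vance→Norris 2·23=46, Wirral→Milton 5·4=20, Galt→Norris 3·7=21, Elton→Milton 9·14=126. Service 213; fixed 110; total 323.
Difference: |336 − 323| = 13.

Plan B is cheaper by 13.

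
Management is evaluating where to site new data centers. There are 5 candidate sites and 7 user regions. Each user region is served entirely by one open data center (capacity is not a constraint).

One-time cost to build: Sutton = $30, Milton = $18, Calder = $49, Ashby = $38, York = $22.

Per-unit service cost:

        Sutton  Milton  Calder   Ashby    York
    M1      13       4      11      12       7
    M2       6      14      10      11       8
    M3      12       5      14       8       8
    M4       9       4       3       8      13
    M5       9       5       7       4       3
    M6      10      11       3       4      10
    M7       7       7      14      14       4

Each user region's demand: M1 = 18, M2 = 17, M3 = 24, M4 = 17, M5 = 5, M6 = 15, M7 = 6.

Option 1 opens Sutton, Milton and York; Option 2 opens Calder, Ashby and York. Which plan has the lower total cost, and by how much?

Option 1: {Sutton, Milton, York}: M1→Milton 4·18=72, M2→Sutton 6·17=102, M3→Milton 5·24=120, M4→Milton 4·17=68, M5→York 3·5=15, M6→Sutton 10·15=150, M7→York 4·6=24. Service 551; fixed 70; total 621.
Option 2: {Calder, Ashby, York}: M1→York 7·18=126, M2→York 8·17=136, M3→Ashby 8·24=192, M4→Calder 3·17=51, M5→York 3·5=15, M6→Calder 3·15=45, M7→York 4·6=24. Service 589; fixed 109; total 698.
Difference: |621 − 698| = 77.

Option 1 is cheaper by 77.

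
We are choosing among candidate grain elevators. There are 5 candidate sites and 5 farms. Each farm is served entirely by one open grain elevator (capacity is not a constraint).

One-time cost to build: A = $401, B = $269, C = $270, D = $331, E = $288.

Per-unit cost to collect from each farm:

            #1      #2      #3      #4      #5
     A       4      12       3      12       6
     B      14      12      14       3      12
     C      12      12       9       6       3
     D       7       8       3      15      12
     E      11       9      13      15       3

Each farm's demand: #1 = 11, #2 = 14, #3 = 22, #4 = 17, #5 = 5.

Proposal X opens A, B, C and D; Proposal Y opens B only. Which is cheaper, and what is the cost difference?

Proposal X: {A, B, C, D}: #1→A 4·11=44, #2→D 8·14=112, #3→A 3·22=66, #4→B 3·17=51, #5→C 3·5=15. Service 288; fixed 1271; total 1559.
Proposal Y: {B}: #1→B 14·11=154, #2→B 12·14=168, #3→B 14·22=308, #4→B 3·17=51, #5→B 12·5=60. Service 741; fixed 269; total 1010.
Difference: |1559 − 1010| = 549.

Proposal Y is cheaper by 549.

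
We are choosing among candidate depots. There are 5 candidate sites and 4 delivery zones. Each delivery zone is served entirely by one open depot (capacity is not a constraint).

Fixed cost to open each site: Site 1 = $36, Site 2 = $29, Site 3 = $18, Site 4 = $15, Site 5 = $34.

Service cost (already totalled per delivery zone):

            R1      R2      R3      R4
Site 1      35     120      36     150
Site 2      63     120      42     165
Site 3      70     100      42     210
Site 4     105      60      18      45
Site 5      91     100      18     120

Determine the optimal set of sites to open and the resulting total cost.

For any fixed open set, each delivery zone goes to its cheapest open site; total = fixed + service.
{Site 1, Site 4}: R1→Site 1 35, R2→Site 4 60, R3→Site 4 18, R4→Site 4 45. Service 158; fixed 51; total 209.
{Site 3, Site 4}: service 193 + fixed 33 = 226
{Site 1, Site 3, Site 4}: R1→Site 1 35, R2→Site 4 60, R3→Site 4 18, R4→Site 4 45. Service 158; fixed 69; total 227.
{Site 1, Site 2, Site 3, Site 4, Site 5}: R1→Site 1 35, R2→Site 4 60, R3→Site 4 18, R4→Site 4 45. Service 158; fixed 132; total 290.
No other subset beats 209.

Open Site 1 and Site 4; minimum total cost 209.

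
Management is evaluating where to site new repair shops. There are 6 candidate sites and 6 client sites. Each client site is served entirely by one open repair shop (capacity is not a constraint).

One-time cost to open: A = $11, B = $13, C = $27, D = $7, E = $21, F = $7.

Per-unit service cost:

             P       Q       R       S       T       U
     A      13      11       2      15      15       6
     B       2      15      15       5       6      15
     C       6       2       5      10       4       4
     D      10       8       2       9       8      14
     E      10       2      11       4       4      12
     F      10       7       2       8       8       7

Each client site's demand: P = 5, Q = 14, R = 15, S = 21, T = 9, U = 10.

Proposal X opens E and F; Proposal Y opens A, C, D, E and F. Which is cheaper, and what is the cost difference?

Proposal Y is cheaper by 5.

Proposal X: {E, F}: P→E 10·5=50, Q→E 2·14=28, R→F 2·15=30, S→E 4·21=84, T→E 4·9=36, U→F 7·10=70. Service 298; fixed 28; total 326.
Proposal Y: {A, C, D, E, F}: P→C 6·5=30, Q→C 2·14=28, R→A 2·15=30, S→E 4·21=84, T→C 4·9=36, U→C 4·10=40. Service 248; fixed 73; total 321.
Difference: |326 − 321| = 5.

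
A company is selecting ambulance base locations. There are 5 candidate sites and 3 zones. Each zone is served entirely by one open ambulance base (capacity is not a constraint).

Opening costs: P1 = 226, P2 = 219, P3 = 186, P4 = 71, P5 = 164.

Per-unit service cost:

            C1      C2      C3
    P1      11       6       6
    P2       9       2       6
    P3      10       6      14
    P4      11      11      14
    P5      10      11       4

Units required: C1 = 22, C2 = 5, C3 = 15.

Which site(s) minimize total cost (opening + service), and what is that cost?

For any fixed open set, each zone goes to its cheapest open site; total = fixed + service.
{P5}: C1→P5 10·22=220, C2→P5 11·5=55, C3→P5 4·15=60. Service 335; fixed 164; total 499.
{P2}: service 298 + fixed 219 = 517
{P4, P5}: service 335 + fixed 235 = 570
{P1, P2, P3, P4, P5}: service 268 + fixed 866 = 1134
No other subset beats 499.

Open P5 only; minimum total cost 499.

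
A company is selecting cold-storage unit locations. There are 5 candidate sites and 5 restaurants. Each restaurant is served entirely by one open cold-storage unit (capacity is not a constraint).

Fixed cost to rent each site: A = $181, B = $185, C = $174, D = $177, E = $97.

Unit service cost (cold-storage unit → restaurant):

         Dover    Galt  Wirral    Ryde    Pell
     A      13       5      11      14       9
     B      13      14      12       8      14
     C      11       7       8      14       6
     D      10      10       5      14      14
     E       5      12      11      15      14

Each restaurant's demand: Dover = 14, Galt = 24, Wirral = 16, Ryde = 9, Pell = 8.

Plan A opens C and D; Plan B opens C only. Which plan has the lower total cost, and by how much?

Plan B is cheaper by 115.

Plan A: {C, D}: Dover→D 10·14=140, Galt→C 7·24=168, Wirral→D 5·16=80, Ryde→C 14·9=126, Pell→C 6·8=48. Service 562; fixed 351; total 913.
Plan B: {C}: Dover→C 11·14=154, Galt→C 7·24=168, Wirral→C 8·16=128, Ryde→C 14·9=126, Pell→C 6·8=48. Service 624; fixed 174; total 798.
Difference: |913 − 798| = 115.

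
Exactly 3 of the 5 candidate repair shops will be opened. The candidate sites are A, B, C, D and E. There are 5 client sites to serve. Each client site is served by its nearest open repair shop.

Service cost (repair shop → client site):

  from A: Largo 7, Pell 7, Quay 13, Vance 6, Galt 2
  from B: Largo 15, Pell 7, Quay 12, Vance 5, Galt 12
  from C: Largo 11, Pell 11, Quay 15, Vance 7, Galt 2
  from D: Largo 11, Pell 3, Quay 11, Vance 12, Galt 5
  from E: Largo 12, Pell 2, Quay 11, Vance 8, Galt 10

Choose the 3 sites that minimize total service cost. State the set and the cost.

Choose A, B and E; total service cost 27.

With exactly 3 open, each client site uses its cheapest among the chosen.
{A, B, E}: Largo→A 7, Pell→E 2, Quay→E 11, Vance→B 5, Galt→A 2. Service cost 27.
{A, B, D}: service cost 28
{A, C, E}: service cost 28
Among all 10 size-3 choices, {A, B, E} is lowest.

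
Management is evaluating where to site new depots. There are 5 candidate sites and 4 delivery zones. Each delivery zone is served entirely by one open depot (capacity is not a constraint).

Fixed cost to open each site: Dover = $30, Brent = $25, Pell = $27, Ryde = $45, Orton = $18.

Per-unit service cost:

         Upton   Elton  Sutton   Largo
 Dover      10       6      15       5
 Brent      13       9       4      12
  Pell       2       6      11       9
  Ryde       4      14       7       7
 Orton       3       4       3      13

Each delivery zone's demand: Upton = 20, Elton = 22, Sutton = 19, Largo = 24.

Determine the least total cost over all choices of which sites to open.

For any fixed open set, each delivery zone goes to its cheapest open site; total = fixed + service.
{Dover, Orton}: Upton→Orton 3·20=60, Elton→Orton 4·22=88, Sutton→Orton 3·19=57, Largo→Dover 5·24=120. Service 325; fixed 48; total 373.
{Dover, Pell, Orton}: service 305 + fixed 75 = 380
{Dover, Brent, Orton}: Upton→Orton 3·20=60, Elton→Orton 4·22=88, Sutton→Orton 3·19=57, Largo→Dover 5·24=120. Service 325; fixed 73; total 398.
{Dover, Brent, Pell, Ryde, Orton}: service 305 + fixed 145 = 450
No other subset beats 373.

Minimum total cost: 373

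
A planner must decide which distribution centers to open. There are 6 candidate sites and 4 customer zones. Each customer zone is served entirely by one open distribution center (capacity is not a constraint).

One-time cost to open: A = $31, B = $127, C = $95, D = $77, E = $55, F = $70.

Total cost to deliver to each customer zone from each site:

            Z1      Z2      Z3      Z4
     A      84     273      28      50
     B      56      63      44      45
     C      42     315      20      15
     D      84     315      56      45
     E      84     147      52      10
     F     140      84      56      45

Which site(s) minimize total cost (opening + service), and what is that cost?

Open C and F; minimum total cost 326.

For any fixed open set, each customer zone goes to its cheapest open site; total = fixed + service.
{C, F}: Z1→C 42, Z2→F 84, Z3→C 20, Z4→C 15. Service 161; fixed 165; total 326.
{B}: service 208 + fixed 127 = 335
{A, F}: service 241 + fixed 101 = 342
{A, B, C, D, E, F}: service 135 + fixed 455 = 590
No other subset beats 326.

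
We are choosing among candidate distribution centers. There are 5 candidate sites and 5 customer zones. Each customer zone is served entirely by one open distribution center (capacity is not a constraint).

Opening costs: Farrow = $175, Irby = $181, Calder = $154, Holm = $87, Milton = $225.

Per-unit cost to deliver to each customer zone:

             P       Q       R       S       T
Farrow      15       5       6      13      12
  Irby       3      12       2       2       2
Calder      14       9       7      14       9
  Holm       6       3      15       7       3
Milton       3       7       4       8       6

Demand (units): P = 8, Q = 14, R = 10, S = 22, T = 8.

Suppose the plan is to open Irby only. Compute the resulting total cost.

Total cost: 453

Each customer zone is assigned to its cheapest site among the open ones.
{Irby}: P→Irby 3·8=24, Q→Irby 12·14=168, R→Irby 2·10=20, S→Irby 2·22=44, T→Irby 2·8=16. Service 272; fixed 181; total 453.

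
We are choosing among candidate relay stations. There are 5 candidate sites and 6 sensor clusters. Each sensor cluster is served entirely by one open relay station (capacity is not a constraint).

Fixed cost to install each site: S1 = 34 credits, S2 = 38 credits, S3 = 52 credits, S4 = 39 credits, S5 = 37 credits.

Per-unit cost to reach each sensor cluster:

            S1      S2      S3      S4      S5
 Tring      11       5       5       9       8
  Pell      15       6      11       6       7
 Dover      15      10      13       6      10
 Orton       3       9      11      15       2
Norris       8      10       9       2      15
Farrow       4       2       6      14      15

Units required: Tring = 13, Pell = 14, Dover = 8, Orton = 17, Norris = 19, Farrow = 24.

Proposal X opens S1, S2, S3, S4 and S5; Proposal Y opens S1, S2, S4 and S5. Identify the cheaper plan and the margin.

Proposal Y is cheaper by 52.

Proposal X: {S1, S2, S3, S4, S5}: Tring→S2 5·13=65, Pell→S2 6·14=84, Dover→S4 6·8=48, Orton→S5 2·17=34, Norris→S4 2·19=38, Farrow→S2 2·24=48. Service 317; fixed 200; total 517.
Proposal Y: {S1, S2, S4, S5}: Tring→S2 5·13=65, Pell→S2 6·14=84, Dover→S4 6·8=48, Orton→S5 2·17=34, Norris→S4 2·19=38, Farrow→S2 2·24=48. Service 317; fixed 148; total 465.
Difference: |517 − 465| = 52.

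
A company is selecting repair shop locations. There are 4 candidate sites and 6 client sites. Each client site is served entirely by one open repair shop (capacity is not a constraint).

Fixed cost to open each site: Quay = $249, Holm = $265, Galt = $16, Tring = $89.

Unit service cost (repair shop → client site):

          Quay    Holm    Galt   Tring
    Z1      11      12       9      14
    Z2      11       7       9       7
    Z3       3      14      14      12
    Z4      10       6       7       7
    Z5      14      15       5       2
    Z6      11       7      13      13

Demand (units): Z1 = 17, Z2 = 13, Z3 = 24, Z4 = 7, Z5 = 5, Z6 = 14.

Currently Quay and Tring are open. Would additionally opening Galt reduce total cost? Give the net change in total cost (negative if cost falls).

Yes — net change −18 (cost falls by 18).

Current service cost with {Quay, Tring}: 563.
Adding Galt: each client site re-picks its cheapest; new service cost 529, saving 34.
Extra fixed cost: 16. Net change = 16 − 34 = -18.
(Totals: 901 → 883.)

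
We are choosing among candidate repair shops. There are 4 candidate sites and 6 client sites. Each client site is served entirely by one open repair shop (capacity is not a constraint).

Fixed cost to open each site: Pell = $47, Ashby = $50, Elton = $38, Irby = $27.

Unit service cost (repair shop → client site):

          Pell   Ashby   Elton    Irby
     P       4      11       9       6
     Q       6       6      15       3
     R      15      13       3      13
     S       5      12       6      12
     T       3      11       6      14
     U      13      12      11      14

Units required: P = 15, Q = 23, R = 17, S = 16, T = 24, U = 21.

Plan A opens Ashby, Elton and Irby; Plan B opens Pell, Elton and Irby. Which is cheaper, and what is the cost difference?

Plan B is cheaper by 121.

Plan A: {Ashby, Elton, Irby}: P→Irby 6·15=90, Q→Irby 3·23=69, R→Elton 3·17=51, S→Elton 6·16=96, T→Elton 6·24=144, U→Elton 11·21=231. Service 681; fixed 115; total 796.
Plan B: {Pell, Elton, Irby}: P→Pell 4·15=60, Q→Irby 3·23=69, R→Elton 3·17=51, S→Pell 5·16=80, T→Pell 3·24=72, U→Elton 11·21=231. Service 563; fixed 112; total 675.
Difference: |796 − 675| = 121.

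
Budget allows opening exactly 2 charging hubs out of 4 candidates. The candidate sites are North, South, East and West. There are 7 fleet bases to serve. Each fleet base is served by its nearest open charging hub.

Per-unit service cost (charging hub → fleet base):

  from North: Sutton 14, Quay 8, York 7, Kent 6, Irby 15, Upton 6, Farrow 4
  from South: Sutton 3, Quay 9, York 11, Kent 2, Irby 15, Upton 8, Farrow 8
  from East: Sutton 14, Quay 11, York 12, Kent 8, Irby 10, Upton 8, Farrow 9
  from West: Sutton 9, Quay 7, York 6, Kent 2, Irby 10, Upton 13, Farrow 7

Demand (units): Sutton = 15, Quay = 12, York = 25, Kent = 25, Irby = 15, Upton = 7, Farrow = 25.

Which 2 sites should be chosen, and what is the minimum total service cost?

With exactly 2 open, each fleet base uses its cheapest among the chosen.
{South, West}: Sutton→South 3·15=45, Quay→West 7·12=84, York→West 6·25=150, Kent→South 2·25=50, Irby→West 10·15=150, Upton→South 8·7=56, Farrow→West 7·25=175. Service cost 710.
{North, West}: service cost 711
{North, South}: service cost 733
Among all 6 size-2 choices, {South, West} is lowest.

Choose South and West; total service cost 710.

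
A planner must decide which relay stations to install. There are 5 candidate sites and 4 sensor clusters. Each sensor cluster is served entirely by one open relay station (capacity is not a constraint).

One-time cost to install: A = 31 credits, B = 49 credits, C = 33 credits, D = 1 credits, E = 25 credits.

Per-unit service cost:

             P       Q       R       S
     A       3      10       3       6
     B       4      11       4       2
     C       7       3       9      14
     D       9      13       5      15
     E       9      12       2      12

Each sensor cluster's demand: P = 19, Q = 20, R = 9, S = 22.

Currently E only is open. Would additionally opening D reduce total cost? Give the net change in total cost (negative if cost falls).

No — net change +1 (cost rises by 1).

Current service cost with {E}: 693.
Adding D: each sensor cluster re-picks its cheapest; new service cost 693, saving 0.
Extra fixed cost: 1. Net change = 1 − 0 = 1.
(Totals: 718 → 719.)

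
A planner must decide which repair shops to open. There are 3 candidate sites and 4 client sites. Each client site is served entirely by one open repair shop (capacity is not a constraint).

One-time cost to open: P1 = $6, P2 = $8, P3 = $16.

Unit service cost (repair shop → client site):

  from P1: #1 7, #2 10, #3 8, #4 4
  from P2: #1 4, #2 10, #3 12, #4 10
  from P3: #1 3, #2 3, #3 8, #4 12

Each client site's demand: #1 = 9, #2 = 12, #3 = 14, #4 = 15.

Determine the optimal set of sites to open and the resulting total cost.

For any fixed open set, each client site goes to its cheapest open site; total = fixed + service.
{P1, P3}: #1→P3 3·9=27, #2→P3 3·12=36, #3→P1 8·14=112, #4→P1 4·15=60. Service 235; fixed 22; total 257.
{P1, P2, P3}: service 235 + fixed 30 = 265
{P1, P2}: service 328 + fixed 14 = 342
{P1}: #1→P1 7·9=63, #2→P1 10·12=120, #3→P1 8·14=112, #4→P1 4·15=60. Service 355; fixed 6; total 361.
No other subset beats 257.

Open P1 and P3; minimum total cost 257.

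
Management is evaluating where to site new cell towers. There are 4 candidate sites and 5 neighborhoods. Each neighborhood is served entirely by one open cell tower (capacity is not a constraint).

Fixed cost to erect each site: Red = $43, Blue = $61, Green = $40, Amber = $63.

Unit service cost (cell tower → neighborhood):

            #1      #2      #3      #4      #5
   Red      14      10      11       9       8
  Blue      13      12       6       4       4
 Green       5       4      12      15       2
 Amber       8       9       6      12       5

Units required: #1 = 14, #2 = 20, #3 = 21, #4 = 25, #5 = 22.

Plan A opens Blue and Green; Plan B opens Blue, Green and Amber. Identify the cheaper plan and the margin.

Plan A: {Blue, Green}: #1→Green 5·14=70, #2→Green 4·20=80, #3→Blue 6·21=126, #4→Blue 4·25=100, #5→Green 2·22=44. Service 420; fixed 101; total 521.
Plan B: {Blue, Green, Amber}: #1→Green 5·14=70, #2→Green 4·20=80, #3→Blue 6·21=126, #4→Blue 4·25=100, #5→Green 2·22=44. Service 420; fixed 164; total 584.
Difference: |521 − 584| = 63.

Plan A is cheaper by 63.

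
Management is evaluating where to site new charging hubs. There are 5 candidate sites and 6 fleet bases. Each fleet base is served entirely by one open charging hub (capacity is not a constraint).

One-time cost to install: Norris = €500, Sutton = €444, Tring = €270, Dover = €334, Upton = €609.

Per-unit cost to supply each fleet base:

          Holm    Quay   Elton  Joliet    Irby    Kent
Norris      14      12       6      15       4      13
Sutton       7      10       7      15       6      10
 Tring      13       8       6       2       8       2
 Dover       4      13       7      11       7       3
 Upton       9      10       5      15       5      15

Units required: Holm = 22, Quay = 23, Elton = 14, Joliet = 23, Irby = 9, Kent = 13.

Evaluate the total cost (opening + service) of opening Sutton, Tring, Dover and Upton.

Each fleet base is assigned to its cheapest site among the open ones.
{Sutton, Tring, Dover, Upton}: Holm→Dover 4·22=88, Quay→Tring 8·23=184, Elton→Upton 5·14=70, Joliet→Tring 2·23=46, Irby→Upton 5·9=45, Kent→Tring 2·13=26. Service 459; fixed 1657; total 2116.

Total cost: 2116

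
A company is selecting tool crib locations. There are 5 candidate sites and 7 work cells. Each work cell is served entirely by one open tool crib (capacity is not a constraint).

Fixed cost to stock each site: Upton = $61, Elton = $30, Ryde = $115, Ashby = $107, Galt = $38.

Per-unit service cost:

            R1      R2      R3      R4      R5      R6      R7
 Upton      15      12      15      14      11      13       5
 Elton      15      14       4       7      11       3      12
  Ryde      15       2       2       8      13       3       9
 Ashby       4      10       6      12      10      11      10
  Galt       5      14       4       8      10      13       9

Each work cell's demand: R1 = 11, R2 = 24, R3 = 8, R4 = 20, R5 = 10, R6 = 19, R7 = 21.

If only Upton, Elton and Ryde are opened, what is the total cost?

Each work cell is assigned to its cheapest site among the open ones.
{Upton, Elton, Ryde}: R1→Upton 15·11=165, R2→Ryde 2·24=48, R3→Ryde 2·8=16, R4→Elton 7·20=140, R5→Upton 11·10=110, R6→Elton 3·19=57, R7→Upton 5·21=105. Service 641; fixed 206; total 847.

Total cost: 847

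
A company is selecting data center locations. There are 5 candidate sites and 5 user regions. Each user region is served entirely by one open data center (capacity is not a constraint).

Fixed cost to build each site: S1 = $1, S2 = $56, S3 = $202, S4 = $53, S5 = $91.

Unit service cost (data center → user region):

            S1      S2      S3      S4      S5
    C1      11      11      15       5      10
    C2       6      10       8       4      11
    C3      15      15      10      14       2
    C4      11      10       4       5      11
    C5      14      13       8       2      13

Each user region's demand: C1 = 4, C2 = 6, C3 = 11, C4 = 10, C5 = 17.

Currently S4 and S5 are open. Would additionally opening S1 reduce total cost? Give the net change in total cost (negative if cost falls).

No — net change +1 (cost rises by 1).

Current service cost with {S4, S5}: 150.
Adding S1: each user region re-picks its cheapest; new service cost 150, saving 0.
Extra fixed cost: 1. Net change = 1 − 0 = 1.
(Totals: 294 → 295.)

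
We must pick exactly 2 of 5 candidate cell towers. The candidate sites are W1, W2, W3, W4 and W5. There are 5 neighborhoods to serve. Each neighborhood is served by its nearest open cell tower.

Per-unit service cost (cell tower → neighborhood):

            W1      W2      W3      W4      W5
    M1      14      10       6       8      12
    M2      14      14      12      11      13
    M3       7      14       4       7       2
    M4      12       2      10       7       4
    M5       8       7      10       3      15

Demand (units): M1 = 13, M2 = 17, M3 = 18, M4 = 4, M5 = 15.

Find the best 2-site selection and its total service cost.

Choose W4 and W5; total service cost 388.

With exactly 2 open, each neighborhood uses its cheapest among the chosen.
{W4, W5}: M1→W4 8·13=104, M2→W4 11·17=187, M3→W5 2·18=36, M4→W5 4·4=16, M5→W4 3·15=45. Service cost 388.
{W3, W4}: service cost 410
{W2, W3}: service cost 467
Among all 10 size-2 choices, {W4, W5} is lowest.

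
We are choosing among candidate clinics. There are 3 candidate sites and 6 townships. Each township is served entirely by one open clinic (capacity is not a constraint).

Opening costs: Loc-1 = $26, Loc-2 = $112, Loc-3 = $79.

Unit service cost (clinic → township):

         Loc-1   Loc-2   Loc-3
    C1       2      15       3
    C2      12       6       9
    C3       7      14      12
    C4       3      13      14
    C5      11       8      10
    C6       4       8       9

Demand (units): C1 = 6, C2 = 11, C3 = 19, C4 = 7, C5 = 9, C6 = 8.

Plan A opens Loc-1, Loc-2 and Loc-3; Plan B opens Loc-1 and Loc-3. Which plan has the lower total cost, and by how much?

Plan A: {Loc-1, Loc-2, Loc-3}: C1→Loc-1 2·6=12, C2→Loc-2 6·11=66, C3→Loc-1 7·19=133, C4→Loc-1 3·7=21, C5→Loc-2 8·9=72, C6→Loc-1 4·8=32. Service 336; fixed 217; total 553.
Plan B: {Loc-1, Loc-3}: C1→Loc-1 2·6=12, C2→Loc-3 9·11=99, C3→Loc-1 7·19=133, C4→Loc-1 3·7=21, C5→Loc-3 10·9=90, C6→Loc-1 4·8=32. Service 387; fixed 105; total 492.
Difference: |553 − 492| = 61.

Plan B is cheaper by 61.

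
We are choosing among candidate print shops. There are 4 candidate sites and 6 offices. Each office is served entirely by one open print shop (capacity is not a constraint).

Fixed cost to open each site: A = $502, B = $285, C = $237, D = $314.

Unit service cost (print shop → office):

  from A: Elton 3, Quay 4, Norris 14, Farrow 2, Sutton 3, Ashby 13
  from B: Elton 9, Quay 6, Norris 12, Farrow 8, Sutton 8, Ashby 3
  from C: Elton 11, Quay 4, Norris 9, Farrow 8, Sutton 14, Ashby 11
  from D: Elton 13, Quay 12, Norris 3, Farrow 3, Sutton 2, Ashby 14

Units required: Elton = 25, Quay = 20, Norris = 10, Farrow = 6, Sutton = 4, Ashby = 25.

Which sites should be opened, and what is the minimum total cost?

For any fixed open set, each office goes to its cheapest open site; total = fixed + service.
{B}: Elton→B 9·25=225, Quay→B 6·20=120, Norris→B 12·10=120, Farrow→B 8·6=48, Sutton→B 8·4=32, Ashby→B 3·25=75. Service 620; fixed 285; total 905.
{C}: service 824 + fixed 237 = 1061
{B, C}: Elton→B 9·25=225, Quay→C 4·20=80, Norris→C 9·10=90, Farrow→B 8·6=48, Sutton→B 8·4=32, Ashby→B 3·25=75. Service 550; fixed 522; total 1072.
{A, B, C, D}: Elton→A 3·25=75, Quay→A 4·20=80, Norris→D 3·10=30, Farrow→A 2·6=12, Sutton→D 2·4=8, Ashby→B 3·25=75. Service 280; fixed 1338; total 1618.
No other subset beats 905.

Open B only; minimum total cost 905.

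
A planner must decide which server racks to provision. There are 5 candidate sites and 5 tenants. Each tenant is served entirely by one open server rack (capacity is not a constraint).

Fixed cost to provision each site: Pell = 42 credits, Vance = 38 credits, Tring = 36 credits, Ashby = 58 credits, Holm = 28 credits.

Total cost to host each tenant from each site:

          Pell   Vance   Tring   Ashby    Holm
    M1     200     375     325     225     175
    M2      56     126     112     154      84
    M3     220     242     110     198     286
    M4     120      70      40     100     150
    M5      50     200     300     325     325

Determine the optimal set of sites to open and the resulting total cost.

Open Pell and Tring; minimum total cost 534.

For any fixed open set, each tenant goes to its cheapest open site; total = fixed + service.
{Pell, Tring}: M1→Pell 200, M2→Pell 56, M3→Tring 110, M4→Tring 40, M5→Pell 50. Service 456; fixed 78; total 534.
{Pell, Tring, Holm}: service 431 + fixed 106 = 537
{Pell, Vance, Tring}: service 456 + fixed 116 = 572
{Pell, Vance, Tring, Ashby, Holm}: service 431 + fixed 202 = 633
No other subset beats 534.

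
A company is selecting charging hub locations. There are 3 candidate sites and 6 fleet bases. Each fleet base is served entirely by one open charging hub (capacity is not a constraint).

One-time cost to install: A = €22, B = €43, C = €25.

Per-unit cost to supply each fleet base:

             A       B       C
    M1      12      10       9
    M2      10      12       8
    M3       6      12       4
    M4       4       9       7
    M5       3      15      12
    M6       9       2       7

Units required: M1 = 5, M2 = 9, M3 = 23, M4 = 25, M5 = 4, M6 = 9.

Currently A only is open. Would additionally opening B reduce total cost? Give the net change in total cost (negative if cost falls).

Yes — net change −30 (cost falls by 30).

Current service cost with {A}: 481.
Adding B: each fleet base re-picks its cheapest; new service cost 408, saving 73.
Extra fixed cost: 43. Net change = 43 − 73 = -30.
(Totals: 503 → 473.)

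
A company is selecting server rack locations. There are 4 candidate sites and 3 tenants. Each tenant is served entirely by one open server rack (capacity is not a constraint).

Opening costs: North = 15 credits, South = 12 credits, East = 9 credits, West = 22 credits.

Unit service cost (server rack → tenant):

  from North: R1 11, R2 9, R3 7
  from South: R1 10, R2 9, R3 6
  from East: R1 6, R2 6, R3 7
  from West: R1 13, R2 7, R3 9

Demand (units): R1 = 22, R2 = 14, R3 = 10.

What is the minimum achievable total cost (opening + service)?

Minimum total cost: 295

For any fixed open set, each tenant goes to its cheapest open site; total = fixed + service.
{East}: R1→East 6·22=132, R2→East 6·14=84, R3→East 7·10=70. Service 286; fixed 9; total 295.
{South, East}: R1→East 6·22=132, R2→East 6·14=84, R3→South 6·10=60. Service 276; fixed 21; total 297.
{North, East}: R1→East 6·22=132, R2→East 6·14=84, R3→North 7·10=70. Service 286; fixed 24; total 310.
{North, South, East, West}: R1→East 6·22=132, R2→East 6·14=84, R3→South 6·10=60. Service 276; fixed 58; total 334.
(All 15 nonempty subsets were checked; East only is lowest.)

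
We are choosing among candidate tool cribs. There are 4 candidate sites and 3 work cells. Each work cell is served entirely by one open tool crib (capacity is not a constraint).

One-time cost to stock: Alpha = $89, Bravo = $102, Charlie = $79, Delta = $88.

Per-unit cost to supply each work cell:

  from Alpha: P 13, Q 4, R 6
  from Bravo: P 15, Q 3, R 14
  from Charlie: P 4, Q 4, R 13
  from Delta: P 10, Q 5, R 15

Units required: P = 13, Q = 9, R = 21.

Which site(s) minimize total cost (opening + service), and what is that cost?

Open Alpha and Charlie; minimum total cost 382.

For any fixed open set, each work cell goes to its cheapest open site; total = fixed + service.
{Alpha, Charlie}: P→Charlie 4·13=52, Q→Alpha 4·9=36, R→Alpha 6·21=126. Service 214; fixed 168; total 382.
{Alpha}: P→Alpha 13·13=169, Q→Alpha 4·9=36, R→Alpha 6·21=126. Service 331; fixed 89; total 420.
{Charlie}: service 361 + fixed 79 = 440
{Alpha, Bravo, Charlie, Delta}: service 205 + fixed 358 = 563
No other subset beats 382.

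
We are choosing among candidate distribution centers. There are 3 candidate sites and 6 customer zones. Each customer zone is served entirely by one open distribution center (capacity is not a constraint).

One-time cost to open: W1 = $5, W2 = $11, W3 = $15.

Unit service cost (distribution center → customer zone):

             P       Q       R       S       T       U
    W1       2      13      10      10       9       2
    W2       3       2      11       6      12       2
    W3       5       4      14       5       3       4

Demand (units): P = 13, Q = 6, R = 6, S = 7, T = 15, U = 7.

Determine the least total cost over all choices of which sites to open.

For any fixed open set, each customer zone goes to its cheapest open site; total = fixed + service.
{W1, W2, W3}: P→W1 2·13=26, Q→W2 2·6=12, R→W1 10·6=60, S→W3 5·7=35, T→W3 3·15=45, U→W1 2·7=14. Service 192; fixed 31; total 223.
{W1, W3}: service 204 + fixed 20 = 224
{W2, W3}: P→W2 3·13=39, Q→W2 2·6=12, R→W2 11·6=66, S→W3 5·7=35, T→W3 3·15=45, U→W2 2·7=14. Service 211; fixed 26; total 237.
{W1}: P→W1 2·13=26, Q→W1 13·6=78, R→W1 10·6=60, S→W1 10·7=70, T→W1 9·15=135, U→W1 2·7=14. Service 383; fixed 5; total 388.
No other subset beats 223.

Minimum total cost: 223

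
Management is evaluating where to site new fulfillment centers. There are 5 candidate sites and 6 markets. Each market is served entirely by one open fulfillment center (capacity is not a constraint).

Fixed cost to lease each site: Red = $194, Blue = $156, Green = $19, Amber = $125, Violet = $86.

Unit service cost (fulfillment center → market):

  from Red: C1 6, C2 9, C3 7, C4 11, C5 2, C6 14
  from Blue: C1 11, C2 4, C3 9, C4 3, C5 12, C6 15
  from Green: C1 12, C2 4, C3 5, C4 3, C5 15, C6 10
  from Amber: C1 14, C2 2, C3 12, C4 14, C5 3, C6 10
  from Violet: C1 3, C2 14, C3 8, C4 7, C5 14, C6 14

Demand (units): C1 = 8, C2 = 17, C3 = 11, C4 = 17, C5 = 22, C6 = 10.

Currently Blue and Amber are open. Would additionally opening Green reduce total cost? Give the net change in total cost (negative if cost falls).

Current service cost with {Blue, Amber}: 438.
Adding Green: each market re-picks its cheapest; new service cost 394, saving 44.
Extra fixed cost: 19. Net change = 19 − 44 = -25.
(Totals: 719 → 694.)

Yes — net change −25 (cost falls by 25).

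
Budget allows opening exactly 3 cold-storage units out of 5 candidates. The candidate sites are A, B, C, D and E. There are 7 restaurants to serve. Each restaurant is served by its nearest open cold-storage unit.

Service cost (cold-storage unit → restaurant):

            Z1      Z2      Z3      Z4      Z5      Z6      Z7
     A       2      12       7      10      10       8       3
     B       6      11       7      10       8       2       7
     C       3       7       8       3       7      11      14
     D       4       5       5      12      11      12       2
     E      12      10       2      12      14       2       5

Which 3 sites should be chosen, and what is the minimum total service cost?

Choose C, D and E; total service cost 24.

With exactly 3 open, each restaurant uses its cheapest among the chosen.
{C, D, E}: Z1→C 3, Z2→D 5, Z3→E 2, Z4→C 3, Z5→C 7, Z6→E 2, Z7→D 2. Service cost 24.
{A, C, E}: service cost 26
{B, C, D}: service cost 27
Among all 10 size-3 choices, {C, D, E} is lowest.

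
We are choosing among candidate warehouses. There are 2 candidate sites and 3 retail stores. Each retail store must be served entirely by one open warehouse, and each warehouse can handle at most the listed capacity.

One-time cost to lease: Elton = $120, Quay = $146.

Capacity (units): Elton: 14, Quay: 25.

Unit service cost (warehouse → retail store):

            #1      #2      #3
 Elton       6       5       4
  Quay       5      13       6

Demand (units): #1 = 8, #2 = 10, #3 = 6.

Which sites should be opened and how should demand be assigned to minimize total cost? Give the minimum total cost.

Open {Quay}: #1→Quay 5·8=40, #2→Quay 13·10=130, #3→Quay 6·6=36.
Loads: Quay carries 24/25. Service 206; fixed 146; total 352.
Next best feasible plan costs 392.

Minimum total cost: 352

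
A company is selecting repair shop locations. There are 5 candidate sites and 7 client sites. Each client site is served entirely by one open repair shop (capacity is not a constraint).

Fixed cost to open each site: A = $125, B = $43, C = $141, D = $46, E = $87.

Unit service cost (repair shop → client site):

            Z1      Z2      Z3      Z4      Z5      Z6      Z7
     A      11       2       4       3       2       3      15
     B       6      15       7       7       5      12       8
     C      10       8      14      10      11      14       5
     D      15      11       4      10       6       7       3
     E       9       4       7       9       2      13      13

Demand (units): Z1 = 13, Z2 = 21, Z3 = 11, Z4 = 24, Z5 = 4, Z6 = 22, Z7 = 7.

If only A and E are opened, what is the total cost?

Each client site is assigned to its cheapest site among the open ones.
{A, E}: Z1→E 9·13=117, Z2→A 2·21=42, Z3→A 4·11=44, Z4→A 3·24=72, Z5→A 2·4=8, Z6→A 3·22=66, Z7→E 13·7=91. Service 440; fixed 212; total 652.

Total cost: 652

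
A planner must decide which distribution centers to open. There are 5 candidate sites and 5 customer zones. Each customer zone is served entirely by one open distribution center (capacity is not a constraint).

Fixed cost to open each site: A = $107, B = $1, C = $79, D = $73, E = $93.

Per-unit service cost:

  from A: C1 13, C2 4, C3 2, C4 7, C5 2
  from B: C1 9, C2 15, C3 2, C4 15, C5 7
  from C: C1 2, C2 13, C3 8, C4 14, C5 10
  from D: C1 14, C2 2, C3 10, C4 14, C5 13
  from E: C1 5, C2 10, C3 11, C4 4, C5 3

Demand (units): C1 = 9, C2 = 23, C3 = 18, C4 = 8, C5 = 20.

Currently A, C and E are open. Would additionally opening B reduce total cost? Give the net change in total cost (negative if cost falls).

Current service cost with {A, C, E}: 218.
Adding B: each customer zone re-picks its cheapest; new service cost 218, saving 0.
Extra fixed cost: 1. Net change = 1 − 0 = 1.
(Totals: 497 → 498.)

No — net change +1 (cost rises by 1).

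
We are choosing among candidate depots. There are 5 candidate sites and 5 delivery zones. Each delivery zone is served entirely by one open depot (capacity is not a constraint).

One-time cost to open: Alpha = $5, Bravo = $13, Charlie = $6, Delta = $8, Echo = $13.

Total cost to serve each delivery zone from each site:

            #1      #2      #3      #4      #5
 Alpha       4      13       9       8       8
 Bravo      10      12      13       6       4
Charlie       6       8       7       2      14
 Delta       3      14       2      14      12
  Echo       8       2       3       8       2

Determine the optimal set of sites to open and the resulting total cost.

For any fixed open set, each delivery zone goes to its cheapest open site; total = fixed + service.
{Charlie, Echo}: #1→Charlie 6, #2→Echo 2, #3→Echo 3, #4→Charlie 2, #5→Echo 2. Service 15; fixed 19; total 34.
{Echo}: #1→Echo 8, #2→Echo 2, #3→Echo 3, #4→Echo 8, #5→Echo 2. Service 23; fixed 13; total 36.
{Alpha, Charlie, Echo}: service 13 + fixed 24 = 37
{Alpha, Bravo, Charlie, Delta, Echo}: service 11 + fixed 45 = 56
No other subset beats 34.

Open Charlie and Echo; minimum total cost 34.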